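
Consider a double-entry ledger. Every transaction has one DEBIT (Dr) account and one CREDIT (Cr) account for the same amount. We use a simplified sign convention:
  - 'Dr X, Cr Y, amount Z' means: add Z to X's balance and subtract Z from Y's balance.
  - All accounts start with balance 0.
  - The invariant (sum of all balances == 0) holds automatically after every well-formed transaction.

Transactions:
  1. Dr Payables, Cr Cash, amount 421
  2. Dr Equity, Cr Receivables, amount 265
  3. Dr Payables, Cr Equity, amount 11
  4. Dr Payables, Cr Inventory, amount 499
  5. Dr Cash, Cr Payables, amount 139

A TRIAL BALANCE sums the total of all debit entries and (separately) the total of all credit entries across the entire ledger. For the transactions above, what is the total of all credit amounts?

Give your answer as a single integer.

Answer: 1335

Derivation:
Txn 1: credit+=421
Txn 2: credit+=265
Txn 3: credit+=11
Txn 4: credit+=499
Txn 5: credit+=139
Total credits = 1335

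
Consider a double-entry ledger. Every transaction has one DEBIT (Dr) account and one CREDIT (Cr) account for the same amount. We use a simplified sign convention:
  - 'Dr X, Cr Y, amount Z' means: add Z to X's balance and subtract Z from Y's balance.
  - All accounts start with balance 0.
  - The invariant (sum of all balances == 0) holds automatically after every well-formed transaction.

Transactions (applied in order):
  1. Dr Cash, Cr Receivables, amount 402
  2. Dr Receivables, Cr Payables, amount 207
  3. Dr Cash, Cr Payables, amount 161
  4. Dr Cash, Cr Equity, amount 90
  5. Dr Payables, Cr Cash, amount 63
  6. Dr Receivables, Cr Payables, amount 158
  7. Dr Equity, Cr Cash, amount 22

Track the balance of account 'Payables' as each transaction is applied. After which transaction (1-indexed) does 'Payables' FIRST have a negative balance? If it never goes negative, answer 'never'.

Answer: 2

Derivation:
After txn 1: Payables=0
After txn 2: Payables=-207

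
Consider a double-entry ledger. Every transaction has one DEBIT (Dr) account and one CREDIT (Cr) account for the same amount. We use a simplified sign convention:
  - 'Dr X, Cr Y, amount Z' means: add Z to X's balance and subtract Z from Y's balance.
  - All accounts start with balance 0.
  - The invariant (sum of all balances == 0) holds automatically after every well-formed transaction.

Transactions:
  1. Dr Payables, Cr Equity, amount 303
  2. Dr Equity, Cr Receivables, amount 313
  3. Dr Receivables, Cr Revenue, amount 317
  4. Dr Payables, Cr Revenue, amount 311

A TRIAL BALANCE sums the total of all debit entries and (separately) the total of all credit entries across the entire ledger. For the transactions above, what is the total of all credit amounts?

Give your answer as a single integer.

Answer: 1244

Derivation:
Txn 1: credit+=303
Txn 2: credit+=313
Txn 3: credit+=317
Txn 4: credit+=311
Total credits = 1244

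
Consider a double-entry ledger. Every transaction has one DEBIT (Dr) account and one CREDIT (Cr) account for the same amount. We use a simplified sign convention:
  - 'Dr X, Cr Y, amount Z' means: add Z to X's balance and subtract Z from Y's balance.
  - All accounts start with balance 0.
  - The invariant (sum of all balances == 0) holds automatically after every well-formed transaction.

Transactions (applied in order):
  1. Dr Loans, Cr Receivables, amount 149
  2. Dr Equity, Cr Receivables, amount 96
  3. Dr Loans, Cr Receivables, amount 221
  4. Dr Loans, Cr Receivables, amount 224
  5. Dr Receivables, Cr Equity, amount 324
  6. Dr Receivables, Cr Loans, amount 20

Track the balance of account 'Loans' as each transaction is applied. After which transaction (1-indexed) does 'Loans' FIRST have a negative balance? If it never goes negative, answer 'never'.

Answer: never

Derivation:
After txn 1: Loans=149
After txn 2: Loans=149
After txn 3: Loans=370
After txn 4: Loans=594
After txn 5: Loans=594
After txn 6: Loans=574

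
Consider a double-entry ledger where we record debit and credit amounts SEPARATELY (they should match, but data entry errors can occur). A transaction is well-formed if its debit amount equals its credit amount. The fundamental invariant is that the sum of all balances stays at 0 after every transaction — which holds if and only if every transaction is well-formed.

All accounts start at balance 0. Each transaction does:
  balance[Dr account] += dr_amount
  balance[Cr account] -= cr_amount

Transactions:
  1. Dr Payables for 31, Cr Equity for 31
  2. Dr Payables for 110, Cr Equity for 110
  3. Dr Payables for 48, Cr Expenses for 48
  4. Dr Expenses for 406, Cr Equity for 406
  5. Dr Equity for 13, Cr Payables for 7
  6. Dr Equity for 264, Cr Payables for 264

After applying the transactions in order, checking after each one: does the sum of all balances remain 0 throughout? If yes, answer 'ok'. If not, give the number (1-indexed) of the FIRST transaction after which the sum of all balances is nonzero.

Answer: 5

Derivation:
After txn 1: dr=31 cr=31 sum_balances=0
After txn 2: dr=110 cr=110 sum_balances=0
After txn 3: dr=48 cr=48 sum_balances=0
After txn 4: dr=406 cr=406 sum_balances=0
After txn 5: dr=13 cr=7 sum_balances=6
After txn 6: dr=264 cr=264 sum_balances=6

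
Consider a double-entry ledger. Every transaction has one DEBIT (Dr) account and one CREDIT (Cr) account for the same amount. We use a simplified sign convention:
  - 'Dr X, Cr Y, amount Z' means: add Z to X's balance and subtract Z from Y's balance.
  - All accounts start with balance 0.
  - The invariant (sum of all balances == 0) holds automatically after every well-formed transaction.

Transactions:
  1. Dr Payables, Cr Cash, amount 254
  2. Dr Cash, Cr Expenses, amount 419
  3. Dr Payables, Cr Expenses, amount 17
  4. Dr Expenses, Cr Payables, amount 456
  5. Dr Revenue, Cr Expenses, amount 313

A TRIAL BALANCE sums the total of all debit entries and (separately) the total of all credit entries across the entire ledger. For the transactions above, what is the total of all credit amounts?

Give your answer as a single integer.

Txn 1: credit+=254
Txn 2: credit+=419
Txn 3: credit+=17
Txn 4: credit+=456
Txn 5: credit+=313
Total credits = 1459

Answer: 1459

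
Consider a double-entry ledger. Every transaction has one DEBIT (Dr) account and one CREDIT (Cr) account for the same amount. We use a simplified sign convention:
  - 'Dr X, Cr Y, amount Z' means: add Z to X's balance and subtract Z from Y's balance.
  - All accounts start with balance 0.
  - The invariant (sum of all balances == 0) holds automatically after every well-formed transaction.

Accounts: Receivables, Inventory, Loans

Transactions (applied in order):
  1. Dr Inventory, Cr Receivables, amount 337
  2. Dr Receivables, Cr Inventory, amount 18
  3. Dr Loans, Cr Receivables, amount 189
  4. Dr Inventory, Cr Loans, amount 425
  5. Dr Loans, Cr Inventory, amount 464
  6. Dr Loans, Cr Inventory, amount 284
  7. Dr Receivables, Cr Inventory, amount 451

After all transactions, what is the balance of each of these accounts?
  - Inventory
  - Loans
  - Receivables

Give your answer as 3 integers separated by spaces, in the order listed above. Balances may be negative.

Answer: -455 512 -57

Derivation:
After txn 1 (Dr Inventory, Cr Receivables, amount 337): Inventory=337 Receivables=-337
After txn 2 (Dr Receivables, Cr Inventory, amount 18): Inventory=319 Receivables=-319
After txn 3 (Dr Loans, Cr Receivables, amount 189): Inventory=319 Loans=189 Receivables=-508
After txn 4 (Dr Inventory, Cr Loans, amount 425): Inventory=744 Loans=-236 Receivables=-508
After txn 5 (Dr Loans, Cr Inventory, amount 464): Inventory=280 Loans=228 Receivables=-508
After txn 6 (Dr Loans, Cr Inventory, amount 284): Inventory=-4 Loans=512 Receivables=-508
After txn 7 (Dr Receivables, Cr Inventory, amount 451): Inventory=-455 Loans=512 Receivables=-57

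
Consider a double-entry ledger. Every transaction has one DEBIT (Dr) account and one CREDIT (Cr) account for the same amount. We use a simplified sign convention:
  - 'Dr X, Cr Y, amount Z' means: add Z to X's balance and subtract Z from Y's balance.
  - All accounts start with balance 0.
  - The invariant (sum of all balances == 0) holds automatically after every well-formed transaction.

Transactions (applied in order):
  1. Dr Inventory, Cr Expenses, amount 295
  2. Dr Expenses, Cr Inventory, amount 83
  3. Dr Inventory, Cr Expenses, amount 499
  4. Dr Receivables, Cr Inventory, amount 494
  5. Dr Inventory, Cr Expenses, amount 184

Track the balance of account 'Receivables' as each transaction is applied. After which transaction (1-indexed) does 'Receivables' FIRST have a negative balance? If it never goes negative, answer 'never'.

Answer: never

Derivation:
After txn 1: Receivables=0
After txn 2: Receivables=0
After txn 3: Receivables=0
After txn 4: Receivables=494
After txn 5: Receivables=494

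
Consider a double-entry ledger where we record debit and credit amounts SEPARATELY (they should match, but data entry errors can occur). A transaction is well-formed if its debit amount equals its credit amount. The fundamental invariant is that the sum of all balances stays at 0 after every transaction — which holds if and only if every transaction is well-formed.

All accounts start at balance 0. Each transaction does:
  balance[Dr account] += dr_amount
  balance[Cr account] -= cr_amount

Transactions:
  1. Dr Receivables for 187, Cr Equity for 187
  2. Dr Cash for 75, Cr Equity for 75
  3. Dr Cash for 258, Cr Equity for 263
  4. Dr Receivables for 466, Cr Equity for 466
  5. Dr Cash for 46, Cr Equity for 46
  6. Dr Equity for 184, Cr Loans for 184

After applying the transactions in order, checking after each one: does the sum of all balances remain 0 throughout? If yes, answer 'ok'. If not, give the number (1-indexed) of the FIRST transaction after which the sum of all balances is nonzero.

Answer: 3

Derivation:
After txn 1: dr=187 cr=187 sum_balances=0
After txn 2: dr=75 cr=75 sum_balances=0
After txn 3: dr=258 cr=263 sum_balances=-5
After txn 4: dr=466 cr=466 sum_balances=-5
After txn 5: dr=46 cr=46 sum_balances=-5
After txn 6: dr=184 cr=184 sum_balances=-5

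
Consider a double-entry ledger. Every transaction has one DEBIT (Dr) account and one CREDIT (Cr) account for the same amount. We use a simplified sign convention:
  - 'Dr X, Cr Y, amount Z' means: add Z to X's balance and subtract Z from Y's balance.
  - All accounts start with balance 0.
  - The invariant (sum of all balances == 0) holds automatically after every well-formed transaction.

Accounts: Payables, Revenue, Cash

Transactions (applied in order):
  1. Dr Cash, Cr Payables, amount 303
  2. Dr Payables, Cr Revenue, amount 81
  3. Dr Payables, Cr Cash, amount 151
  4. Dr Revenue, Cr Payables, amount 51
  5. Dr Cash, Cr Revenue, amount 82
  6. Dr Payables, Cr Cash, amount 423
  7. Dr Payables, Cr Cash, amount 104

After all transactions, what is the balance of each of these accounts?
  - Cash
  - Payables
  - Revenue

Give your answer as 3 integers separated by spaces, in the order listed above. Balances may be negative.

After txn 1 (Dr Cash, Cr Payables, amount 303): Cash=303 Payables=-303
After txn 2 (Dr Payables, Cr Revenue, amount 81): Cash=303 Payables=-222 Revenue=-81
After txn 3 (Dr Payables, Cr Cash, amount 151): Cash=152 Payables=-71 Revenue=-81
After txn 4 (Dr Revenue, Cr Payables, amount 51): Cash=152 Payables=-122 Revenue=-30
After txn 5 (Dr Cash, Cr Revenue, amount 82): Cash=234 Payables=-122 Revenue=-112
After txn 6 (Dr Payables, Cr Cash, amount 423): Cash=-189 Payables=301 Revenue=-112
After txn 7 (Dr Payables, Cr Cash, amount 104): Cash=-293 Payables=405 Revenue=-112

Answer: -293 405 -112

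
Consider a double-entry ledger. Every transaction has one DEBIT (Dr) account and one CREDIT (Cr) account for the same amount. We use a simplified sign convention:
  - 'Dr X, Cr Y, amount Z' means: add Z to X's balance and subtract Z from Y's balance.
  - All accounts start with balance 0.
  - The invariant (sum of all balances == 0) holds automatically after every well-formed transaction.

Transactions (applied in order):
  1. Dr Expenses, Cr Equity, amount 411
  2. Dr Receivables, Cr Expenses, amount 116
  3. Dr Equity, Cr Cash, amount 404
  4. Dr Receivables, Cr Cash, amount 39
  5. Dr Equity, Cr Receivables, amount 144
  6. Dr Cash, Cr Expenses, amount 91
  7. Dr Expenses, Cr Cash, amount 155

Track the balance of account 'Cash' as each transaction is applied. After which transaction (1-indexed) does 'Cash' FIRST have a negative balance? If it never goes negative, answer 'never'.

After txn 1: Cash=0
After txn 2: Cash=0
After txn 3: Cash=-404

Answer: 3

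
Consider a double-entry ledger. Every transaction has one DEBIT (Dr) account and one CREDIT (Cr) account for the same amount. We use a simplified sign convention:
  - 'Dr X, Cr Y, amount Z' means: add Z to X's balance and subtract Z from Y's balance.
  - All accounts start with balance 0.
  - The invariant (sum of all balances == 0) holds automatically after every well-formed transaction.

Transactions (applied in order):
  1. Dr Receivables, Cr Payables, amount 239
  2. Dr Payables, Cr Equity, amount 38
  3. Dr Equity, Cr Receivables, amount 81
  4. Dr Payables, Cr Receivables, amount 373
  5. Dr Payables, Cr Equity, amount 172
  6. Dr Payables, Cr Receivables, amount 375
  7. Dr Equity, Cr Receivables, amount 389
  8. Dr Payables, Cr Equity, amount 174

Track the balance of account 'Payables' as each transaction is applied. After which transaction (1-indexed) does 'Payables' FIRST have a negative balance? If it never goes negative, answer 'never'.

Answer: 1

Derivation:
After txn 1: Payables=-239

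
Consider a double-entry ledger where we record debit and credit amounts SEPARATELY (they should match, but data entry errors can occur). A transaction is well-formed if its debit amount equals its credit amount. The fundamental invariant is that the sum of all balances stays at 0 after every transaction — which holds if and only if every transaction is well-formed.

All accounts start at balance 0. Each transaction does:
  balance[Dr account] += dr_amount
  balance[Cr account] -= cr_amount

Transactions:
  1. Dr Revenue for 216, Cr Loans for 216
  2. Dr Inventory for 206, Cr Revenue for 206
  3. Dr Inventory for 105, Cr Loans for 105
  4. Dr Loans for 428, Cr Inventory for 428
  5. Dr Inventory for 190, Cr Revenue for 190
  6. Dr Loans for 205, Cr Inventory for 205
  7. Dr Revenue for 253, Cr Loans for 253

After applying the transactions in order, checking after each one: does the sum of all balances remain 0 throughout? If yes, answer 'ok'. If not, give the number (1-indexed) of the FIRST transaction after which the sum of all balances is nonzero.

After txn 1: dr=216 cr=216 sum_balances=0
After txn 2: dr=206 cr=206 sum_balances=0
After txn 3: dr=105 cr=105 sum_balances=0
After txn 4: dr=428 cr=428 sum_balances=0
After txn 5: dr=190 cr=190 sum_balances=0
After txn 6: dr=205 cr=205 sum_balances=0
After txn 7: dr=253 cr=253 sum_balances=0

Answer: ok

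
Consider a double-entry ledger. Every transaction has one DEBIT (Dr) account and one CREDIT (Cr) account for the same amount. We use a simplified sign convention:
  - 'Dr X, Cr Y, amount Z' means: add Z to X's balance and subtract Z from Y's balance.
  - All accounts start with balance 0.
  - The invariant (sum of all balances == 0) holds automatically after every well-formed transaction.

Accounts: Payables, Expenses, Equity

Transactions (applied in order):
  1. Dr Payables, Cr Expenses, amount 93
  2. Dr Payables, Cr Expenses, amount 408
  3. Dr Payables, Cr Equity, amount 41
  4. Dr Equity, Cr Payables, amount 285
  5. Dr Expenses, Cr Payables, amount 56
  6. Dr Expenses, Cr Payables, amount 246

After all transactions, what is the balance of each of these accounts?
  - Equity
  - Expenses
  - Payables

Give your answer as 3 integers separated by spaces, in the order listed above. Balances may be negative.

After txn 1 (Dr Payables, Cr Expenses, amount 93): Expenses=-93 Payables=93
After txn 2 (Dr Payables, Cr Expenses, amount 408): Expenses=-501 Payables=501
After txn 3 (Dr Payables, Cr Equity, amount 41): Equity=-41 Expenses=-501 Payables=542
After txn 4 (Dr Equity, Cr Payables, amount 285): Equity=244 Expenses=-501 Payables=257
After txn 5 (Dr Expenses, Cr Payables, amount 56): Equity=244 Expenses=-445 Payables=201
After txn 6 (Dr Expenses, Cr Payables, amount 246): Equity=244 Expenses=-199 Payables=-45

Answer: 244 -199 -45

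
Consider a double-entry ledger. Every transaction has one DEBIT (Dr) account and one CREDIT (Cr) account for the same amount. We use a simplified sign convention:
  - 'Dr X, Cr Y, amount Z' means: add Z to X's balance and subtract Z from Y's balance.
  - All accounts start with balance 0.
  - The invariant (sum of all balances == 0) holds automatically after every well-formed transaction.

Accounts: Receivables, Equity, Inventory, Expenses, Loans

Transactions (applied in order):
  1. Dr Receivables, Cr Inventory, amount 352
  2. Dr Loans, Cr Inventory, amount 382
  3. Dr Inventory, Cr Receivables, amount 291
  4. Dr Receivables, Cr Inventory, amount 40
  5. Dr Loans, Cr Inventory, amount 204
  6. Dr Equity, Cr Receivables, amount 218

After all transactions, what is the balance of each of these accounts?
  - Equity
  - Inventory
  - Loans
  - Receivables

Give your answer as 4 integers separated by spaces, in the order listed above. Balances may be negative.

After txn 1 (Dr Receivables, Cr Inventory, amount 352): Inventory=-352 Receivables=352
After txn 2 (Dr Loans, Cr Inventory, amount 382): Inventory=-734 Loans=382 Receivables=352
After txn 3 (Dr Inventory, Cr Receivables, amount 291): Inventory=-443 Loans=382 Receivables=61
After txn 4 (Dr Receivables, Cr Inventory, amount 40): Inventory=-483 Loans=382 Receivables=101
After txn 5 (Dr Loans, Cr Inventory, amount 204): Inventory=-687 Loans=586 Receivables=101
After txn 6 (Dr Equity, Cr Receivables, amount 218): Equity=218 Inventory=-687 Loans=586 Receivables=-117

Answer: 218 -687 586 -117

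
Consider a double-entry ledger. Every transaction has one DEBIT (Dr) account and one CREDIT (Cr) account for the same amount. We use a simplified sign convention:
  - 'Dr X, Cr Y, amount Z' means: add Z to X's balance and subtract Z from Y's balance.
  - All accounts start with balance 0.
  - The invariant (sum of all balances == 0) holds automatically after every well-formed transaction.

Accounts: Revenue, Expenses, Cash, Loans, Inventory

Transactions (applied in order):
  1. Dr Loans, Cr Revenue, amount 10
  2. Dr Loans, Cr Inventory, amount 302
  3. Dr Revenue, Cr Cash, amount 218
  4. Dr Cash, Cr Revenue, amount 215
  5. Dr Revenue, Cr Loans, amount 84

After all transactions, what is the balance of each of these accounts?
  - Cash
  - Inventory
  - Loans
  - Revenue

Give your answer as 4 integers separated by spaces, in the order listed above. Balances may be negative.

After txn 1 (Dr Loans, Cr Revenue, amount 10): Loans=10 Revenue=-10
After txn 2 (Dr Loans, Cr Inventory, amount 302): Inventory=-302 Loans=312 Revenue=-10
After txn 3 (Dr Revenue, Cr Cash, amount 218): Cash=-218 Inventory=-302 Loans=312 Revenue=208
After txn 4 (Dr Cash, Cr Revenue, amount 215): Cash=-3 Inventory=-302 Loans=312 Revenue=-7
After txn 5 (Dr Revenue, Cr Loans, amount 84): Cash=-3 Inventory=-302 Loans=228 Revenue=77

Answer: -3 -302 228 77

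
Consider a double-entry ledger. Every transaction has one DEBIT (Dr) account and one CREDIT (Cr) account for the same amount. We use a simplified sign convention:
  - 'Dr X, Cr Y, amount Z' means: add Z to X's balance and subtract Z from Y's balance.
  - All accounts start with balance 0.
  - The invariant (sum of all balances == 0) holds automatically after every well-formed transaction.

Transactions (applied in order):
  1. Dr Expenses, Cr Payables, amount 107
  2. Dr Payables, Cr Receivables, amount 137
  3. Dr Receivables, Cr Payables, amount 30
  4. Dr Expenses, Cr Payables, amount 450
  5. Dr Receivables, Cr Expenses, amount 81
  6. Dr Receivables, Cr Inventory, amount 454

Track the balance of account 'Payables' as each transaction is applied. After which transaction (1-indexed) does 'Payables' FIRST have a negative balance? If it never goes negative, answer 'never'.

After txn 1: Payables=-107

Answer: 1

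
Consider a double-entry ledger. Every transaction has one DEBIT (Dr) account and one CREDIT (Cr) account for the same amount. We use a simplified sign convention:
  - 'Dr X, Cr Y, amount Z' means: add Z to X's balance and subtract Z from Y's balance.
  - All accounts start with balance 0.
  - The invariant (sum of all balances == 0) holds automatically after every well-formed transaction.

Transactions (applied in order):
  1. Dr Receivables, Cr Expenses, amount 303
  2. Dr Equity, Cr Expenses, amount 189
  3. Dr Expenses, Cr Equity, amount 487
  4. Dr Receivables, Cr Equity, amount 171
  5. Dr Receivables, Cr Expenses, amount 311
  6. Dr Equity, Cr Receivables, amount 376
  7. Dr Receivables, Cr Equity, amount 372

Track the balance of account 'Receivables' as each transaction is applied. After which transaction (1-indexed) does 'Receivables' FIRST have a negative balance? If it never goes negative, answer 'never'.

Answer: never

Derivation:
After txn 1: Receivables=303
After txn 2: Receivables=303
After txn 3: Receivables=303
After txn 4: Receivables=474
After txn 5: Receivables=785
After txn 6: Receivables=409
After txn 7: Receivables=781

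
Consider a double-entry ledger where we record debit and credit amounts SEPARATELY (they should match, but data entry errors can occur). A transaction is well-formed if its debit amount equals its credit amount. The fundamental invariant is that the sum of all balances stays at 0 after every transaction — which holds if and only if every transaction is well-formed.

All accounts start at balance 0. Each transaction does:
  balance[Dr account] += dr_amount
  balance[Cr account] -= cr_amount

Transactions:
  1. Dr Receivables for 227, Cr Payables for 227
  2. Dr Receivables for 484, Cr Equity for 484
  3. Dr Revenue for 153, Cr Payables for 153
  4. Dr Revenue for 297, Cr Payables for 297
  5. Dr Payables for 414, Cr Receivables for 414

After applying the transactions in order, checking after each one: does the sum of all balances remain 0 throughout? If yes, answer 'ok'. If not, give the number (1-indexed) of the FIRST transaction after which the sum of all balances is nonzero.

Answer: ok

Derivation:
After txn 1: dr=227 cr=227 sum_balances=0
After txn 2: dr=484 cr=484 sum_balances=0
After txn 3: dr=153 cr=153 sum_balances=0
After txn 4: dr=297 cr=297 sum_balances=0
After txn 5: dr=414 cr=414 sum_balances=0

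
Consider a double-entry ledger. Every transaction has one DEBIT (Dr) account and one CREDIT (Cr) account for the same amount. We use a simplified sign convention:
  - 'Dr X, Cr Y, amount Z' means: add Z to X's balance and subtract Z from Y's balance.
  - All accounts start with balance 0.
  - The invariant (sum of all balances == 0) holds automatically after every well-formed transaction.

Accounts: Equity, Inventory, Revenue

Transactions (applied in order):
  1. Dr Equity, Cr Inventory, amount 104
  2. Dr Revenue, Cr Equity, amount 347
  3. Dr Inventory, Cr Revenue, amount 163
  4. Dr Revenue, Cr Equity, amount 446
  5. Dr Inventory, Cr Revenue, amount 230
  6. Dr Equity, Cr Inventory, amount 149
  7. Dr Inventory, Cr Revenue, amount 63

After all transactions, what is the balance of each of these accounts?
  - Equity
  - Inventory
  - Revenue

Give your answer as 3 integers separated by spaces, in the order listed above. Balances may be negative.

After txn 1 (Dr Equity, Cr Inventory, amount 104): Equity=104 Inventory=-104
After txn 2 (Dr Revenue, Cr Equity, amount 347): Equity=-243 Inventory=-104 Revenue=347
After txn 3 (Dr Inventory, Cr Revenue, amount 163): Equity=-243 Inventory=59 Revenue=184
After txn 4 (Dr Revenue, Cr Equity, amount 446): Equity=-689 Inventory=59 Revenue=630
After txn 5 (Dr Inventory, Cr Revenue, amount 230): Equity=-689 Inventory=289 Revenue=400
After txn 6 (Dr Equity, Cr Inventory, amount 149): Equity=-540 Inventory=140 Revenue=400
After txn 7 (Dr Inventory, Cr Revenue, amount 63): Equity=-540 Inventory=203 Revenue=337

Answer: -540 203 337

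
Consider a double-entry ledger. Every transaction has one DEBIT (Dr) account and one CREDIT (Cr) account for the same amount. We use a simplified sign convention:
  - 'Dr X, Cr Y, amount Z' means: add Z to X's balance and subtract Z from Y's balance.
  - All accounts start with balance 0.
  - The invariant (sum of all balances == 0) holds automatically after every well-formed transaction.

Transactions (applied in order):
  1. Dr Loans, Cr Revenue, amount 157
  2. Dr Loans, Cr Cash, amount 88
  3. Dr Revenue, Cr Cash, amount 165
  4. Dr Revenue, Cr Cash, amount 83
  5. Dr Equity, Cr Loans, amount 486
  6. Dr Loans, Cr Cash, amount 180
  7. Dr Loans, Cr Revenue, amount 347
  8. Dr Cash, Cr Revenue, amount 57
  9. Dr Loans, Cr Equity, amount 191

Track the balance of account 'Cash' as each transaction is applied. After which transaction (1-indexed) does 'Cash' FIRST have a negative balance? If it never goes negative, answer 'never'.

Answer: 2

Derivation:
After txn 1: Cash=0
After txn 2: Cash=-88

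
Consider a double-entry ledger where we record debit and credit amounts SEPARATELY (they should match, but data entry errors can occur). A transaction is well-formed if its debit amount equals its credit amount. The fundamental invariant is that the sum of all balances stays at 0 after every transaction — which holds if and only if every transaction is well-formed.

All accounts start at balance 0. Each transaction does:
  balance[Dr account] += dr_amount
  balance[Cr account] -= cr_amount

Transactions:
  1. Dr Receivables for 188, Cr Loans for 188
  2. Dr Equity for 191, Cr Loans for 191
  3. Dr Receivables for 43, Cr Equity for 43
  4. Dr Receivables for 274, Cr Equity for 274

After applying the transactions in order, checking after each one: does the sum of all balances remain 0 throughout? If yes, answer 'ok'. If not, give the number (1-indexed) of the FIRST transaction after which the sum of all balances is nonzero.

After txn 1: dr=188 cr=188 sum_balances=0
After txn 2: dr=191 cr=191 sum_balances=0
After txn 3: dr=43 cr=43 sum_balances=0
After txn 4: dr=274 cr=274 sum_balances=0

Answer: ok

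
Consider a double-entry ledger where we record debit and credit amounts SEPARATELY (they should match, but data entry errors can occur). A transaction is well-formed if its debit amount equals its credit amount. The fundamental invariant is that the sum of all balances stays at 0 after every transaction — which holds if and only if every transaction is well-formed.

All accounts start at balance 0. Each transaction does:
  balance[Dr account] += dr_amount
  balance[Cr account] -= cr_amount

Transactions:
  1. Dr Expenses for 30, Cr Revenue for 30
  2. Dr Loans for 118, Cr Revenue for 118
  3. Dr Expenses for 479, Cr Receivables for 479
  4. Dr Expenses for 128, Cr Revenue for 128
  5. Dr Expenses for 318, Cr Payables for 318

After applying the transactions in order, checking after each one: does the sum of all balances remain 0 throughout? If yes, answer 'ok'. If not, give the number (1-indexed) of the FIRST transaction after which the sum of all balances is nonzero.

Answer: ok

Derivation:
After txn 1: dr=30 cr=30 sum_balances=0
After txn 2: dr=118 cr=118 sum_balances=0
After txn 3: dr=479 cr=479 sum_balances=0
After txn 4: dr=128 cr=128 sum_balances=0
After txn 5: dr=318 cr=318 sum_balances=0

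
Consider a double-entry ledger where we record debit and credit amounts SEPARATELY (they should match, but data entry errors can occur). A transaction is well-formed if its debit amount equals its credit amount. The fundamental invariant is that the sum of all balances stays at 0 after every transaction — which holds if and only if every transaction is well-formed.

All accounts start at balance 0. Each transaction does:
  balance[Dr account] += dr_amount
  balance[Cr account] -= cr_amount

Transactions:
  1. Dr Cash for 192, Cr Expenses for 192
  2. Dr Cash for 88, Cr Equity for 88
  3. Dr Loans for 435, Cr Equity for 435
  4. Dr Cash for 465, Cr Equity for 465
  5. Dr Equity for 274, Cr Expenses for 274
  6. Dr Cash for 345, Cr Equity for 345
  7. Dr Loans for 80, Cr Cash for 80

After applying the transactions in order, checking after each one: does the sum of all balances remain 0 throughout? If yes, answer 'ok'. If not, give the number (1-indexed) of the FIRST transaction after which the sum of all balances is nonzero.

After txn 1: dr=192 cr=192 sum_balances=0
After txn 2: dr=88 cr=88 sum_balances=0
After txn 3: dr=435 cr=435 sum_balances=0
After txn 4: dr=465 cr=465 sum_balances=0
After txn 5: dr=274 cr=274 sum_balances=0
After txn 6: dr=345 cr=345 sum_balances=0
After txn 7: dr=80 cr=80 sum_balances=0

Answer: ok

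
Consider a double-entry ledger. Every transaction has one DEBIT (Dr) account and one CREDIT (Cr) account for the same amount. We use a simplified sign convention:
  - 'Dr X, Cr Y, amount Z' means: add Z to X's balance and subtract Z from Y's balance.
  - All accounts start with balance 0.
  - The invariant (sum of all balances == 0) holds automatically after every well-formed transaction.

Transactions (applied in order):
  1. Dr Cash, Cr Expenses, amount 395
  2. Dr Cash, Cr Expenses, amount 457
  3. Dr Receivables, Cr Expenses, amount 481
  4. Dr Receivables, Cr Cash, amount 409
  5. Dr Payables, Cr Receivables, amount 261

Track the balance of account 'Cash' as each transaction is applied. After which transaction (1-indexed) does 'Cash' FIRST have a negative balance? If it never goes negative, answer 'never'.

Answer: never

Derivation:
After txn 1: Cash=395
After txn 2: Cash=852
After txn 3: Cash=852
After txn 4: Cash=443
After txn 5: Cash=443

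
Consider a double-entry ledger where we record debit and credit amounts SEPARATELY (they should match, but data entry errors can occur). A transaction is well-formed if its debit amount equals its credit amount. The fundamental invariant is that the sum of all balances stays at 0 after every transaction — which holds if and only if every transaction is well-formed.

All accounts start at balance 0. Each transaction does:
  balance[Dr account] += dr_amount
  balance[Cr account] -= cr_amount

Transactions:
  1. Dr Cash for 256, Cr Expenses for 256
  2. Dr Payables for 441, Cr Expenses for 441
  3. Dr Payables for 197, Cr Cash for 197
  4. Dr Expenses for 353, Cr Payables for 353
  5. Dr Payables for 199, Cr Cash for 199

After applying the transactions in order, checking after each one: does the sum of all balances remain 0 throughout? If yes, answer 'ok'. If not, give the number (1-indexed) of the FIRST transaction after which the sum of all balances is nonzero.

Answer: ok

Derivation:
After txn 1: dr=256 cr=256 sum_balances=0
After txn 2: dr=441 cr=441 sum_balances=0
After txn 3: dr=197 cr=197 sum_balances=0
After txn 4: dr=353 cr=353 sum_balances=0
After txn 5: dr=199 cr=199 sum_balances=0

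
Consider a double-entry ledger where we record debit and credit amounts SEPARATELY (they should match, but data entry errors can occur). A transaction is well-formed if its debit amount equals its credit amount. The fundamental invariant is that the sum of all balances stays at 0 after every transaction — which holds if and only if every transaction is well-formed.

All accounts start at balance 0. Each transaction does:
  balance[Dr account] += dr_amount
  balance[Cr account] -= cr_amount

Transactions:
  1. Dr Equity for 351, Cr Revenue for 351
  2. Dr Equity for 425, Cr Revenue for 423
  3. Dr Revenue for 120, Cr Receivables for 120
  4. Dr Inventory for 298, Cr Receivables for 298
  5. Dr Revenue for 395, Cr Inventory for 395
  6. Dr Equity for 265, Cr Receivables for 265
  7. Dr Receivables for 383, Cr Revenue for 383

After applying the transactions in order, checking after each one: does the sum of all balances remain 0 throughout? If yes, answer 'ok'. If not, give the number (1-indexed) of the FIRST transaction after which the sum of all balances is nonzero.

Answer: 2

Derivation:
After txn 1: dr=351 cr=351 sum_balances=0
After txn 2: dr=425 cr=423 sum_balances=2
After txn 3: dr=120 cr=120 sum_balances=2
After txn 4: dr=298 cr=298 sum_balances=2
After txn 5: dr=395 cr=395 sum_balances=2
After txn 6: dr=265 cr=265 sum_balances=2
After txn 7: dr=383 cr=383 sum_balances=2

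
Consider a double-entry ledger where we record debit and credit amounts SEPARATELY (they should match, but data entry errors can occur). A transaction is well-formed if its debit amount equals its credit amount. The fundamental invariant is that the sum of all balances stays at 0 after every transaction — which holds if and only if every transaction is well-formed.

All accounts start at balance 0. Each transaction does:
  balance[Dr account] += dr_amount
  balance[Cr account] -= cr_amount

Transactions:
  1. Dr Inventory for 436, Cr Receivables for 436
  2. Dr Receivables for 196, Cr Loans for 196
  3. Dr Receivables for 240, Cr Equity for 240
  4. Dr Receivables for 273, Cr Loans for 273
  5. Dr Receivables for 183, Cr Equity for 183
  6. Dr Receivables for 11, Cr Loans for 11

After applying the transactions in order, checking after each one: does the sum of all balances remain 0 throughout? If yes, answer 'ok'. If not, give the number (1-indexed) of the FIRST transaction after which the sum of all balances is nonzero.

After txn 1: dr=436 cr=436 sum_balances=0
After txn 2: dr=196 cr=196 sum_balances=0
After txn 3: dr=240 cr=240 sum_balances=0
After txn 4: dr=273 cr=273 sum_balances=0
After txn 5: dr=183 cr=183 sum_balances=0
After txn 6: dr=11 cr=11 sum_balances=0

Answer: ok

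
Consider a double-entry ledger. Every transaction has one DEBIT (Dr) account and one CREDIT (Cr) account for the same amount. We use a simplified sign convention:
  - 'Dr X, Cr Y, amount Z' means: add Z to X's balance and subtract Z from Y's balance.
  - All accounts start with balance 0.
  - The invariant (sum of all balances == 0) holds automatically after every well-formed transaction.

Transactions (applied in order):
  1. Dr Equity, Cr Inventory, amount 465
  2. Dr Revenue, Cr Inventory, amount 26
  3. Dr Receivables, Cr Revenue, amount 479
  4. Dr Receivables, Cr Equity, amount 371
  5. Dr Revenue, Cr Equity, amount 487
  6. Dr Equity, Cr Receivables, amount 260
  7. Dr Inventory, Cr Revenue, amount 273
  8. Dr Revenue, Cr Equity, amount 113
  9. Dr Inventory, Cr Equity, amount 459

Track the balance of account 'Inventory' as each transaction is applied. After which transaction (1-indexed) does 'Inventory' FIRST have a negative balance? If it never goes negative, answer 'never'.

After txn 1: Inventory=-465

Answer: 1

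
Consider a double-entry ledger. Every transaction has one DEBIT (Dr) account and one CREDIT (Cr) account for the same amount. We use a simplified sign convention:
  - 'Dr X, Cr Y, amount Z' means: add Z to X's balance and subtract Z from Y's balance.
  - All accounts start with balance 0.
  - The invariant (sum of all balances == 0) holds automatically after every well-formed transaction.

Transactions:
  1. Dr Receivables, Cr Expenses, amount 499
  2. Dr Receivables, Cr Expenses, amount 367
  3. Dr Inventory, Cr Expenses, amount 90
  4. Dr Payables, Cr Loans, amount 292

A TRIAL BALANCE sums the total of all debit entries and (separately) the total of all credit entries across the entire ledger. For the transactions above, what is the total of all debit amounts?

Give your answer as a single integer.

Answer: 1248

Derivation:
Txn 1: debit+=499
Txn 2: debit+=367
Txn 3: debit+=90
Txn 4: debit+=292
Total debits = 1248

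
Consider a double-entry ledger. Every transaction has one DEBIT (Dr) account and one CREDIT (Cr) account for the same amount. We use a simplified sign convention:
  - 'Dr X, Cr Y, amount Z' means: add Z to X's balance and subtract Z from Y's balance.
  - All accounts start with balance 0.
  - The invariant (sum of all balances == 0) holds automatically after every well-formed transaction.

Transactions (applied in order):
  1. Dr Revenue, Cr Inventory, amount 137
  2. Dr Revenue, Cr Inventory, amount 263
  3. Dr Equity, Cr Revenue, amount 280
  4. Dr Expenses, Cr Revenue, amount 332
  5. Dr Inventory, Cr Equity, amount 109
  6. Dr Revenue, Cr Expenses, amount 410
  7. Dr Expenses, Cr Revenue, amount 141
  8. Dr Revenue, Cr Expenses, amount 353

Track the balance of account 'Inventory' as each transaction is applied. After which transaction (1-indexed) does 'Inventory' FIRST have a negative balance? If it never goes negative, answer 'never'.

Answer: 1

Derivation:
After txn 1: Inventory=-137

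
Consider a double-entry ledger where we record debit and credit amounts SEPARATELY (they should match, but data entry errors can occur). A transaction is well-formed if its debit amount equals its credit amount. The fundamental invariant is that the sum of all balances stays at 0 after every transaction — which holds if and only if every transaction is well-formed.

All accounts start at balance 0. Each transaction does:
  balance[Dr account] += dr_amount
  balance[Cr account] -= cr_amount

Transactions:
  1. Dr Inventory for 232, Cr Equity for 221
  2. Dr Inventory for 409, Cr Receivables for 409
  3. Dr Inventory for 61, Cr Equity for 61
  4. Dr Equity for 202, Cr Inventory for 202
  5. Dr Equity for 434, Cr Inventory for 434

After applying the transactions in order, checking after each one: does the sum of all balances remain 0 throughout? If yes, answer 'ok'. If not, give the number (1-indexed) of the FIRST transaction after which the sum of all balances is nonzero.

Answer: 1

Derivation:
After txn 1: dr=232 cr=221 sum_balances=11
After txn 2: dr=409 cr=409 sum_balances=11
After txn 3: dr=61 cr=61 sum_balances=11
After txn 4: dr=202 cr=202 sum_balances=11
After txn 5: dr=434 cr=434 sum_balances=11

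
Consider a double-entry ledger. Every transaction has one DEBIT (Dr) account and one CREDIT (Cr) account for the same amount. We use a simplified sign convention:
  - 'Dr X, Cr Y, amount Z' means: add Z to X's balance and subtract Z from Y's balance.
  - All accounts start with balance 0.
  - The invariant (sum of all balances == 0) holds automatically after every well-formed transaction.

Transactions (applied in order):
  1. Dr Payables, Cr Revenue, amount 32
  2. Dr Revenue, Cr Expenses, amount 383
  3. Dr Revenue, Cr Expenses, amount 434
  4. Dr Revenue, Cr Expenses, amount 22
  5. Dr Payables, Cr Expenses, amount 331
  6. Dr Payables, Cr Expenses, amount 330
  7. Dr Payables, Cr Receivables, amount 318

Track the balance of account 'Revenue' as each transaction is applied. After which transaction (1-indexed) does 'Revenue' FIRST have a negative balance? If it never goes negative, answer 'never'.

Answer: 1

Derivation:
After txn 1: Revenue=-32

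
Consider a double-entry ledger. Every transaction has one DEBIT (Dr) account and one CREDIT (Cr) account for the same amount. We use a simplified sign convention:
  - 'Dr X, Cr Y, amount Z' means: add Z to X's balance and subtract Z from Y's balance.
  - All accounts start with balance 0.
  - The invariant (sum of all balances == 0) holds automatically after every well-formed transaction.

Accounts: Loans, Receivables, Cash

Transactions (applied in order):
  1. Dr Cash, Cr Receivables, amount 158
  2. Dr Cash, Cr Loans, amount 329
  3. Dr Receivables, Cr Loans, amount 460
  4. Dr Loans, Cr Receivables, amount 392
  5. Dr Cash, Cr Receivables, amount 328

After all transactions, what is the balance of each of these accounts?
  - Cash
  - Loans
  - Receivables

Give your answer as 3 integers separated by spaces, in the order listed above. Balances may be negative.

Answer: 815 -397 -418

Derivation:
After txn 1 (Dr Cash, Cr Receivables, amount 158): Cash=158 Receivables=-158
After txn 2 (Dr Cash, Cr Loans, amount 329): Cash=487 Loans=-329 Receivables=-158
After txn 3 (Dr Receivables, Cr Loans, amount 460): Cash=487 Loans=-789 Receivables=302
After txn 4 (Dr Loans, Cr Receivables, amount 392): Cash=487 Loans=-397 Receivables=-90
After txn 5 (Dr Cash, Cr Receivables, amount 328): Cash=815 Loans=-397 Receivables=-418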